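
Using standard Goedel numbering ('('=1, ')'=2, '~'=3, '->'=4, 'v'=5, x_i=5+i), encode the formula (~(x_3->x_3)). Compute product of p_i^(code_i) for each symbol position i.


Formula: (~(x_3->x_3))
Symbol codes: [1, 3, 1, 8, 4, 8, 2, 2]
Primes: [2, 3, 5, 7, 11, 13, 17, 19]
p_1^1 = 2^1 = 2
p_2^3 = 3^3 = 27
p_3^1 = 5^1 = 5
p_4^8 = 7^8 = 5764801
p_5^4 = 11^4 = 14641
p_6^8 = 13^8 = 815730721
p_7^2 = 17^2 = 289
p_8^2 = 19^2 = 361
Product = 1939414722127441864861185630

1939414722127441864861185630


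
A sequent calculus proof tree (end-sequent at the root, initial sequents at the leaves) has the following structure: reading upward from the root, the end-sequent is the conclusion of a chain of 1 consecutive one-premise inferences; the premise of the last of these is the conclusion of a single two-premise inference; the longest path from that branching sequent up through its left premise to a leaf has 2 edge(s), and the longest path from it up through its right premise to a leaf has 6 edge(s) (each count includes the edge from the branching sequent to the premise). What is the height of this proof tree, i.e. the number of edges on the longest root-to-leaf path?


Longest path through the left premise: 2 edges (measured from the branching sequent)
Longest path through the right premise: 6 edges
Height of the subtree rooted at the branching sequent: max(2, 6) = 6
The branching sequent sits 1 edges above the root (the chain of one-premise inferences), so height = 6 + 1 = 7

7


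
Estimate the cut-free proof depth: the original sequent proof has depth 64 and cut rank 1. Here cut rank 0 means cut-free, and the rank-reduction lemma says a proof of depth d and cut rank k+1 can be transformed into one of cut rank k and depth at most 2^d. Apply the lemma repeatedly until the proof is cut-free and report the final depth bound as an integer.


Each rank reduction sends depth d to at most 2^d; cut rank r needs r reductions.
2_0(64) = 64
2_1(64) = 2^64 = 18446744073709551616
Cut-free depth bound = 18446744073709551616

18446744073709551616


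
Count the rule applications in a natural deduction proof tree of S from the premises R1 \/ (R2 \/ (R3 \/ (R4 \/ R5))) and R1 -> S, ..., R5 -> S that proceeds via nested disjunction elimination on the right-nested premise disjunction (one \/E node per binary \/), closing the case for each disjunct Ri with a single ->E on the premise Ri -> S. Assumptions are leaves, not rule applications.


The premise R1 \/ (R2 \/ (R3 \/ (R4 \/ R5))) contains 5 disjuncts, hence 4 binary \/ connectives.
- Each binary \/ is eliminated once: 4 \/E nodes.
- Each of the 5 cases Ri derives S by one ->E with Ri -> S: 5 ->E nodes.
Total = 4 + 5 = 9

9


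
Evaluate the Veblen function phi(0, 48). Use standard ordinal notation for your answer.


phi(0, 48):
phi(0, beta) = omega^beta by definition.
phi(0, 48) = omega^48

omega^48


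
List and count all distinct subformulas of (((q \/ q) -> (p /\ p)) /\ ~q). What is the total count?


Formula: (((q \/ q) -> (p /\ p)) /\ ~q)
Subformulas found:
  1. q
  2. p
  3. ~q
  4. (q \/ q)
  5. (p /\ p)
  6. ((q \/ q) -> (p /\ p))
  7. (((q \/ q) -> (p /\ p)) /\ ~q)
Total distinct subformulas = 7

7


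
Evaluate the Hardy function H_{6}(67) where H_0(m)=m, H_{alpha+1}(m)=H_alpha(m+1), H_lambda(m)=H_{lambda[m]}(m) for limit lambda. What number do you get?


H_6(67):
For finite ordinals k, H_k(n) = n + k (each successor step adds 1).
H_6(67) = 67 + 6 = 73

73


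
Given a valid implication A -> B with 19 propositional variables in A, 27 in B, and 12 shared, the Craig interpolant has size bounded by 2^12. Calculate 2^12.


Shared atoms = 12
Craig interpolant size bound = 2^12
= 4096

4096


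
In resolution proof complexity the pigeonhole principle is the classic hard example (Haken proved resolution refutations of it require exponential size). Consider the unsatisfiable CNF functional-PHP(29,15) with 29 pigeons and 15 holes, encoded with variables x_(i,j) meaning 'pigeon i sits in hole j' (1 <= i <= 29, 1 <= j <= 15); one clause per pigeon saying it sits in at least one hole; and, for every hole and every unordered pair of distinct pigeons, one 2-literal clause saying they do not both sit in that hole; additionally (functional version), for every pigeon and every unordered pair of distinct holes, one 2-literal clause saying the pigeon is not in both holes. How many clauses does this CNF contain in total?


functional-PHP(29,15): 29 pigeons, 15 holes, 29*15 = 435 variables.
- pigeon clauses: one per pigeon -> 29 clauses
- hole clauses: 15 holes * C(29,2) = 15 * 406 -> 6090 clauses
- functional clauses: 29 pigeons * C(15,2) = 29 * 105 -> 3045 clauses
Total clauses = 29 + 6090 + 3045 = 9164

9164


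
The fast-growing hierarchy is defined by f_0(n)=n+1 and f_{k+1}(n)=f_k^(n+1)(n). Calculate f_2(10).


f_2(10) = f_1^11(10)
f_1(m) = 2m + 1.
Iterating: f_1^k(n) = 2^k*(n+1) - 1.
f_2(10) = 2^11*(10+1) - 1 = 2048*11 - 1 = 22527

22527


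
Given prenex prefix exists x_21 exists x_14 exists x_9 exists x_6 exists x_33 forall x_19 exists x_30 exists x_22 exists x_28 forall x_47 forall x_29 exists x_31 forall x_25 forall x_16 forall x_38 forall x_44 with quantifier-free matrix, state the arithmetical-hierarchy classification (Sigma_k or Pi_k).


Leading quantifier is exists, so the class is Sigma.
Number of quantifier blocks = alternations + 1 = 5 + 1 = 6.
Classification: Sigma_6

Sigma_6


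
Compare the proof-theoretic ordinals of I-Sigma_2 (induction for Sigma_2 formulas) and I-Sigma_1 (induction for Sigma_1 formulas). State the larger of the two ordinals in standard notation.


Proof-theoretic ordinal of I-Sigma_2 (induction for Sigma_2 formulas): omega^(omega^omega)
Proof-theoretic ordinal of I-Sigma_1 (induction for Sigma_1 formulas): omega^omega
Comparing: omega^omega < omega^(omega^omega).
The larger ordinal is omega^(omega^omega) (from I-Sigma_2 (induction for Sigma_2 formulas)).

omega^(omega^omega)


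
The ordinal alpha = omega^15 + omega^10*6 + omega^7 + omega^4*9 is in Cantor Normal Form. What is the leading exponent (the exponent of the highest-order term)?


CNF: omega^15 + omega^10*6 + omega^7 + omega^4*9
The leading term is omega^15, which has exponent 15.

15


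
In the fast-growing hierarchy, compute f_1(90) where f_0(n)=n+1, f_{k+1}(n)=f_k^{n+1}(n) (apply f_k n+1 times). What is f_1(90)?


f_1(90) = f_0^91(90)
f_0 adds 1 each time, applied 91 times.
f_1(90) = 90 + 91 = 181

181


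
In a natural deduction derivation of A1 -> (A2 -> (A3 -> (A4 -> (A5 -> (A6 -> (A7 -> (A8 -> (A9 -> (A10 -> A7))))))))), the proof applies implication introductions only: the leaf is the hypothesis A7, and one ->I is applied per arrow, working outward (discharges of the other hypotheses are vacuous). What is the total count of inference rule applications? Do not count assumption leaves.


The formula has 10 arrows (->); its innermost consequent A7 is one of the antecedents,
so the proof starts from the hypothesis leaf A7 (not a rule application) and closes one arrow per ->I.
Building A1 -> (A2 -> (A3 -> (A4 -> (A5 -> (A6 -> (A7 -> (A8 -> (A9 -> (A10 -> A7))))))))) therefore takes 10 nested implication introductions.
Total inference nodes = 10

10


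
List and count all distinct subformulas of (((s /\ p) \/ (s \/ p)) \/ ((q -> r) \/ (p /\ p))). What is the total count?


Formula: (((s /\ p) \/ (s \/ p)) \/ ((q -> r) \/ (p /\ p)))
Subformulas found:
  1. q
  2. s
  3. r
  4. p
  5. (s /\ p)
  6. (p /\ p)
  7. (q -> r)
  8. (s \/ p)
  9. ((s /\ p) \/ (s \/ p))
  10. ((q -> r) \/ (p /\ p))
  11. (((s /\ p) \/ (s \/ p)) \/ ((q -> r) \/ (p /\ p)))
Total distinct subformulas = 11

11


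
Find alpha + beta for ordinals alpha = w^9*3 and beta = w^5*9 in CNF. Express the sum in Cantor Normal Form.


Ordinal addition w^9*3 + w^5*9:
Leading exponent of alpha (9) > leading exponent of beta (5).
Since alpha's term has higher exponent than beta's leading term,
the sum is simply alpha followed by beta.
Result = w^9*3 + w^5*9

w^9*3 + w^5*9


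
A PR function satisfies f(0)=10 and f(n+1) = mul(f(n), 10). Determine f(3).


f(0) = 10
f(1) = mul(f(0), 10) = mul(10, 10) = 100
f(2) = mul(f(1), 10) = mul(100, 10) = 1000
f(3) = mul(f(2), 10) = mul(1000, 10) = 10000


10000


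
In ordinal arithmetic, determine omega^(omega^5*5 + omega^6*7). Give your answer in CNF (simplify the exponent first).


omega^(omega^5*5 + omega^6*7):
In ordinal addition a term is absorbed by a following term of strictly larger exponent: 5 < 6, so omega^5*5 + omega^6*7 = omega^6*7.
omega raised to a CNF ordinal is a single CNF term: Result = omega^(omega^6*7)

omega^(omega^6*7)


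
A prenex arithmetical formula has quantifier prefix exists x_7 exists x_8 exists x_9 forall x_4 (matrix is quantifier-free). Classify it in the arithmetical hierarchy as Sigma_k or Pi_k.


Leading quantifier is exists, so the class is Sigma.
Number of quantifier blocks = alternations + 1 = 1 + 1 = 2.
Classification: Sigma_2

Sigma_2


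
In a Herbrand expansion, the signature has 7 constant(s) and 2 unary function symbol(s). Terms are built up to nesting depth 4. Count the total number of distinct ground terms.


Herbrand terms by depth:
Depth 0: 7 constants
Depth 1: 14 new terms (running total: 21)
Depth 2: 28 new terms (running total: 49)
Depth 3: 56 new terms (running total: 105)
Depth 4: 112 new terms (running total: 217)
Total distinct ground terms = 217

217


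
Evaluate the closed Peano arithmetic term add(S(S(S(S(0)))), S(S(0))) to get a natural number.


add(S^4(0), S^2(0)):
S^4(0) = 4
S^2(0) = 2
4 + 2 = 6

6


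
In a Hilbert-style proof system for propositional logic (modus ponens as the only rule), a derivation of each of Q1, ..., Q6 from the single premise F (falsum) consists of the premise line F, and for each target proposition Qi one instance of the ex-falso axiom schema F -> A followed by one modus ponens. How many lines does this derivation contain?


Ex falso, line by line:
- 1 premise line (F)
- 6 targets, each needing 1 axiom instance (F -> Qi) + 1 MP = 2 lines: 2 * 6 = 12
Total = 1 + 12 = 13 lines.

13


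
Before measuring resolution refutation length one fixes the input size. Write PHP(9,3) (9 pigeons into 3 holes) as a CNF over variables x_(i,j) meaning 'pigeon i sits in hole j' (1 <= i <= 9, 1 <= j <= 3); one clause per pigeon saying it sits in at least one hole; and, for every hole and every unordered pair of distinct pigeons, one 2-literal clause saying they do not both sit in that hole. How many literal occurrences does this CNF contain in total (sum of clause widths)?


PHP(9,3): 9 pigeons, 3 holes, 9*3 = 27 variables.
- pigeon clauses: one per pigeon -> 9 clauses of width 3 -> 27 literals
- hole clauses: 3 holes * C(9,2) = 3 * 36 -> 108 clauses of width 2 -> 216 literals
Total literal occurrences = 27 + 216 = 243

243


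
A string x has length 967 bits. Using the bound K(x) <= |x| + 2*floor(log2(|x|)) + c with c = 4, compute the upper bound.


floor(log2(967)) = 9
2 * 9 = 18
K(x) <= 967 + 18 + 4 = 989

989


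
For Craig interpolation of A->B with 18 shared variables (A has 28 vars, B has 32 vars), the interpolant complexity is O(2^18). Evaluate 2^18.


Shared atoms = 18
Craig interpolant size bound = 2^18
= 262144

262144


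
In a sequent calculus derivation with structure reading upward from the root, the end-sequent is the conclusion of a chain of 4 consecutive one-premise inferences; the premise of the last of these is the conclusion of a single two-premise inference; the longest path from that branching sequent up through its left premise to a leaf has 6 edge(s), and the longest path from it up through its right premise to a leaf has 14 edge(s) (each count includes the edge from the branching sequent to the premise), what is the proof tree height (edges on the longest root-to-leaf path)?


Longest path through the left premise: 6 edges (measured from the branching sequent)
Longest path through the right premise: 14 edges
Height of the subtree rooted at the branching sequent: max(6, 14) = 14
The branching sequent sits 4 edges above the root (the chain of one-premise inferences), so height = 14 + 4 = 18

18


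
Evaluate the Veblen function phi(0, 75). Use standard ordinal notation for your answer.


phi(0, 75):
phi(0, beta) = omega^beta by definition.
phi(0, 75) = omega^75

omega^75


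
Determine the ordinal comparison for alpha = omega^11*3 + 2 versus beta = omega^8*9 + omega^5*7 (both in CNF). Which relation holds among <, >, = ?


Compare term by term from highest exponent:
alpha = omega^11*3 + 2
beta = omega^8*9 + omega^5*7
Term 1: alpha has omega^11*3, beta has omega^8*9
Term 2: alpha has omega^0*2, beta has omega^5*7
Result: alpha > beta

alpha > beta


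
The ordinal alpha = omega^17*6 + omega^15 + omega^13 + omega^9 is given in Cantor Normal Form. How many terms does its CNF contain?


CNF: omega^17*6 + omega^15 + omega^13 + omega^9
Count the summands separated by '+':
  term 1: omega^17*6
  term 2: omega^15
  term 3: omega^13
  term 4: omega^9
Total terms = 4

4


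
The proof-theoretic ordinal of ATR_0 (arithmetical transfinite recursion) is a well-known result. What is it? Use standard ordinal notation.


The proof-theoretic ordinal of ATR_0 (arithmetical transfinite recursion) is a standard result in ordinal analysis.
This ordinal is the supremum of order types of primitive recursive well-orderings
that the theory can prove to be well-ordered.
For ATR_0 (arithmetical transfinite recursion), the proof-theoretic ordinal is Gamma_0.

Gamma_0


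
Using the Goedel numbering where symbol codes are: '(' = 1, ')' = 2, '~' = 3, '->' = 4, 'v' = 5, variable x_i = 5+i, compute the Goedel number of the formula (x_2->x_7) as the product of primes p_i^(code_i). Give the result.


Formula: (x_2->x_7)
Symbol codes: [1, 7, 4, 12, 2]
Primes: [2, 3, 5, 7, 11]
p_1^1 = 2^1 = 2
p_2^7 = 3^7 = 2187
p_3^4 = 5^4 = 625
p_4^12 = 7^12 = 13841287201
p_5^2 = 11^2 = 121
Product = 4578472885173783750

4578472885173783750


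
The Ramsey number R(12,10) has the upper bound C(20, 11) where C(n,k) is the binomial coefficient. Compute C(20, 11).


R(12,10) <= C(12+10-2, 12-1) = C(20, 11)
C(20, 11) = 20! / (11! * 9!)
= 167960

167960


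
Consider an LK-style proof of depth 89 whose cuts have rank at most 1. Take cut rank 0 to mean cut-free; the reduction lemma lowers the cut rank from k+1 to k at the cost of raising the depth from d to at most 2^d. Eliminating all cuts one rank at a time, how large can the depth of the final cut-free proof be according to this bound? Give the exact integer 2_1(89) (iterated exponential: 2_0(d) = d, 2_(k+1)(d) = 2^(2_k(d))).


Each rank reduction sends depth d to at most 2^d; cut rank r needs r reductions.
2_0(89) = 89
2_1(89) = 2^89 = 618970019642690137449562112
Cut-free depth bound = 618970019642690137449562112

618970019642690137449562112


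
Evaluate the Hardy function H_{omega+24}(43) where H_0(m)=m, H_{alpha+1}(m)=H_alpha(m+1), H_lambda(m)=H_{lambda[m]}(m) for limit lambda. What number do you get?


H_{omega+24}(43):
Unwind the 24 successor steps: H_{omega+24}(43) = H_omega(43+24) = H_omega(67).
H_omega(m) = H_m(m) = m + m = 2m.
Result = 2 * 67 = 134

134


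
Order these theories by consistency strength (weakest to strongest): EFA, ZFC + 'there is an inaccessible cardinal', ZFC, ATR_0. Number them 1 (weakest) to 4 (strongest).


Ordering by consistency strength:
1. EFA
2. ATR_0
3. ZFC
4. ZFC + 'there is an inaccessible cardinal'


EFA=1, ZFC + 'there is an inaccessible cardinal'=4, ZFC=3, ATR_0=2


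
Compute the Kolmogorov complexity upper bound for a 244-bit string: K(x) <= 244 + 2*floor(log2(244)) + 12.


floor(log2(244)) = 7
2 * 7 = 14
K(x) <= 244 + 14 + 12 = 270

270


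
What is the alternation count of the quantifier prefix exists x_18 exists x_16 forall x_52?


Walk the prefix and count type changes:
  position 1: exists -> exists
  position 2: exists -> forall <-- alternation
Total alternations = 1

1


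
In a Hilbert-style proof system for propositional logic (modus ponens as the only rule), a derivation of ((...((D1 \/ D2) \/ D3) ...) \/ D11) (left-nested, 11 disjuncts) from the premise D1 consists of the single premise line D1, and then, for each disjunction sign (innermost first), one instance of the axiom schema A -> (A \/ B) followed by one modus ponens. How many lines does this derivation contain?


Building the left-nested 11-ary disjunction from D1:
- 1 premise line (D1)
- 11 disjuncts means 10 disjunction signs; each needs 1 axiom instance + 1 MP = 2 lines: 2 * 10 = 20
Total = 1 + 20 = 21 lines.

21


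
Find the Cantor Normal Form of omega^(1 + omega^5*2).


omega^(1 + omega^5*2):
In ordinal addition a term is absorbed by a following term of strictly larger exponent: 0 < 5, so 1 + omega^5*2 = omega^5*2.
omega raised to a CNF ordinal is a single CNF term: Result = omega^(omega^5*2)

omega^(omega^5*2)


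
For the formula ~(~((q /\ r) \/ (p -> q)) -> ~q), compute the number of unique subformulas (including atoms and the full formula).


Formula: ~(~((q /\ r) \/ (p -> q)) -> ~q)
Subformulas found:
  1. q
  2. r
  3. p
  4. ~q
  5. (q /\ r)
  6. (p -> q)
  7. ((q /\ r) \/ (p -> q))
  8. ~((q /\ r) \/ (p -> q))
  9. (~((q /\ r) \/ (p -> q)) -> ~q)
  10. ~(~((q /\ r) \/ (p -> q)) -> ~q)
Total distinct subformulas = 10

10


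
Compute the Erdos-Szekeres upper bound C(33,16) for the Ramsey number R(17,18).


R(17,18) <= C(17+18-2, 17-1) = C(33, 16)
C(33, 16) = 33! / (16! * 17!)
= 1166803110

1166803110


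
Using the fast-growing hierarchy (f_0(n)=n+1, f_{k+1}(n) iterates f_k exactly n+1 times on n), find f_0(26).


f_0(26) = 26 + 1 = 27

27


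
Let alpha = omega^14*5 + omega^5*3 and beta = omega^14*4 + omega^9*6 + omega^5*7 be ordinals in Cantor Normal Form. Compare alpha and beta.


Compare term by term from highest exponent:
alpha = omega^14*5 + omega^5*3
beta = omega^14*4 + omega^9*6 + omega^5*7
Term 1: alpha has omega^14*5, beta has omega^14*4
Term 2: alpha has omega^5*3, beta has omega^9*6
Term 3: alpha has omega^0*0, beta has omega^5*7
Result: alpha > beta

alpha > beta


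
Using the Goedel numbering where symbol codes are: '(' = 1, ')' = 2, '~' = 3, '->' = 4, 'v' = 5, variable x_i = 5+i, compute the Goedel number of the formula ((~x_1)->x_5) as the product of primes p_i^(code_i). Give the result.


Formula: ((~x_1)->x_5)
Symbol codes: [1, 1, 3, 6, 2, 4, 10, 2]
Primes: [2, 3, 5, 7, 11, 13, 17, 19]
p_1^1 = 2^1 = 2
p_2^1 = 3^1 = 3
p_3^3 = 5^3 = 125
p_4^6 = 7^6 = 117649
p_5^2 = 11^2 = 121
p_6^4 = 13^4 = 28561
p_7^10 = 17^10 = 2015993900449
p_8^2 = 19^2 = 361
Product = 221924218249825326659755080750

221924218249825326659755080750


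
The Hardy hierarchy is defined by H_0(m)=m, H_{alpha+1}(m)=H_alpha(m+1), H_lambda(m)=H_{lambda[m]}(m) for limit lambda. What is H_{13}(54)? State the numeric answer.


H_13(54):
For finite ordinals k, H_k(n) = n + k (each successor step adds 1).
H_13(54) = 54 + 13 = 67

67


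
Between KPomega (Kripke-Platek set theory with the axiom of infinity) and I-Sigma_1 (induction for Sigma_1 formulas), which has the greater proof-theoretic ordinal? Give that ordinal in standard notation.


Proof-theoretic ordinal of KPomega (Kripke-Platek set theory with the axiom of infinity): psi_0(epsilon_{Omega+1})
Proof-theoretic ordinal of I-Sigma_1 (induction for Sigma_1 formulas): omega^omega
Comparing: omega^omega < psi_0(epsilon_{Omega+1}).
The larger ordinal is psi_0(epsilon_{Omega+1}) (from KPomega (Kripke-Platek set theory with the axiom of infinity)).

psi_0(epsilon_{Omega+1})


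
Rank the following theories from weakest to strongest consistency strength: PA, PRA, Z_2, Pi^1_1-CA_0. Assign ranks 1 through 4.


Ordering by consistency strength:
1. PRA
2. PA
3. Pi^1_1-CA_0
4. Z_2


PA=2, PRA=1, Z_2=4, Pi^1_1-CA_0=3


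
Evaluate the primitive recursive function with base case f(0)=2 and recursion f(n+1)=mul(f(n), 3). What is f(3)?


f(0) = 2
f(1) = mul(f(0), 3) = mul(2, 3) = 6
f(2) = mul(f(1), 3) = mul(6, 3) = 18
f(3) = mul(f(2), 3) = mul(18, 3) = 54


54


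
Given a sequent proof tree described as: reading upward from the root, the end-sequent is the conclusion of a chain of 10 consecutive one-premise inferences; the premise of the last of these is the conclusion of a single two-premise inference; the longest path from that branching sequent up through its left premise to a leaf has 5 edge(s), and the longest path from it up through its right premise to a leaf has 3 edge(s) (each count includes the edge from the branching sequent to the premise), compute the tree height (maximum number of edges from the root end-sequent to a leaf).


Longest path through the left premise: 5 edges (measured from the branching sequent)
Longest path through the right premise: 3 edges
Height of the subtree rooted at the branching sequent: max(5, 3) = 5
The branching sequent sits 10 edges above the root (the chain of one-premise inferences), so height = 5 + 10 = 15

15


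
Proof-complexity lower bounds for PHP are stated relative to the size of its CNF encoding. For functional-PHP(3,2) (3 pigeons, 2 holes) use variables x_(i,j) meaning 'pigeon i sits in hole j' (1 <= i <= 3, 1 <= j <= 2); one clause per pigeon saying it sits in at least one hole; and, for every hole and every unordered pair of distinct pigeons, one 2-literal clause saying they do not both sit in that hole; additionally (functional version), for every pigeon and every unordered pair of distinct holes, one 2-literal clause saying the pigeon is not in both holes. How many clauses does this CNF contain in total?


functional-PHP(3,2): 3 pigeons, 2 holes, 3*2 = 6 variables.
- pigeon clauses: one per pigeon -> 3 clauses
- hole clauses: 2 holes * C(3,2) = 2 * 3 -> 6 clauses
- functional clauses: 3 pigeons * C(2,2) = 3 * 1 -> 3 clauses
Total clauses = 3 + 6 + 3 = 12

12


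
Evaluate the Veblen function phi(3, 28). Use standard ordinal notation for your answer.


phi(3, 28):
phi(3, beta) = eta_beta (the beta-th eta number, fixed point of zeta).
phi(3, 28) = eta_28

eta_28


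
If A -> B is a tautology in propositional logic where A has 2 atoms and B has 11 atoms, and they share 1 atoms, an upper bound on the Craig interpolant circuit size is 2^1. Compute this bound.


Shared atoms = 1
Craig interpolant size bound = 2^1
= 2

2


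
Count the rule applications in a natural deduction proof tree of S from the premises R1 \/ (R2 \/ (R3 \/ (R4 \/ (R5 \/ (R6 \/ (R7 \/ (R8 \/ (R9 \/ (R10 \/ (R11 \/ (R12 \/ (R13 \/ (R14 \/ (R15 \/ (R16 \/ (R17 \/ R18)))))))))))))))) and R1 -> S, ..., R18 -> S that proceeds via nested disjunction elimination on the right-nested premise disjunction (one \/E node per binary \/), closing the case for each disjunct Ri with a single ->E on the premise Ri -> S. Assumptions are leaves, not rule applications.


The premise R1 \/ (R2 \/ (R3 \/ (R4 \/ (R5 \/ (R6 \/ (R7 \/ (R8 \/ (R9 \/ (R10 \/ (R11 \/ (R12 \/ (R13 \/ (R14 \/ (R15 \/ (R16 \/ (R17 \/ R18)))))))))))))))) contains 18 disjuncts, hence 17 binary \/ connectives.
- Each binary \/ is eliminated once: 17 \/E nodes.
- Each of the 18 cases Ri derives S by one ->E with Ri -> S: 18 ->E nodes.
Total = 17 + 18 = 35

35


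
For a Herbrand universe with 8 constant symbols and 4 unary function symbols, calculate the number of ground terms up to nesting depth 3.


Herbrand terms by depth:
Depth 0: 8 constants
Depth 1: 32 new terms (running total: 40)
Depth 2: 128 new terms (running total: 168)
Depth 3: 512 new terms (running total: 680)
Total distinct ground terms = 680

680


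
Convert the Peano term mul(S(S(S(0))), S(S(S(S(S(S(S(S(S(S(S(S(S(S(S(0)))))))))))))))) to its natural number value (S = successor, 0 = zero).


mul(S^3(0), S^15(0)):
S^3(0) = 3
S^15(0) = 15
3 * 15 = 45

45


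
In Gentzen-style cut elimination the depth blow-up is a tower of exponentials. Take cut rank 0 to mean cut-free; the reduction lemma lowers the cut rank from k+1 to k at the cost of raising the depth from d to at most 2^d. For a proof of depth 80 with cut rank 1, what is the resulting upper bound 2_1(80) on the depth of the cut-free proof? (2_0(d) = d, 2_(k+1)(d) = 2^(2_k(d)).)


Each rank reduction sends depth d to at most 2^d; cut rank r needs r reductions.
2_0(80) = 80
2_1(80) = 2^80 = 1208925819614629174706176
Cut-free depth bound = 1208925819614629174706176

1208925819614629174706176


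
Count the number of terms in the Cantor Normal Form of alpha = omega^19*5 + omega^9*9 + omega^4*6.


CNF: omega^19*5 + omega^9*9 + omega^4*6
Count the summands separated by '+':
  term 1: omega^19*5
  term 2: omega^9*9
  term 3: omega^4*6
Total terms = 3

3


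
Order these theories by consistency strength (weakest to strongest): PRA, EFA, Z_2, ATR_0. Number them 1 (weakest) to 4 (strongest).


Ordering by consistency strength:
1. EFA
2. PRA
3. ATR_0
4. Z_2


PRA=2, EFA=1, Z_2=4, ATR_0=3


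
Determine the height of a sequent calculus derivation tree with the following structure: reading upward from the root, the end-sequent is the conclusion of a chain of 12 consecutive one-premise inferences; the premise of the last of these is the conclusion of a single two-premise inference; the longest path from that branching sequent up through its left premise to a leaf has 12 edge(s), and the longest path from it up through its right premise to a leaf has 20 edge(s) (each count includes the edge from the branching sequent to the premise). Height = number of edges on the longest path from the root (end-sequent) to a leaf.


Longest path through the left premise: 12 edges (measured from the branching sequent)
Longest path through the right premise: 20 edges
Height of the subtree rooted at the branching sequent: max(12, 20) = 20
The branching sequent sits 12 edges above the root (the chain of one-premise inferences), so height = 20 + 12 = 32

32


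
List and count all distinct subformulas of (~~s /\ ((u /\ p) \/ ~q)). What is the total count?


Formula: (~~s /\ ((u /\ p) \/ ~q))
Subformulas found:
  1. q
  2. u
  3. s
  4. p
  5. ~s
  6. ~q
  7. ~~s
  8. (u /\ p)
  9. ((u /\ p) \/ ~q)
  10. (~~s /\ ((u /\ p) \/ ~q))
Total distinct subformulas = 10

10


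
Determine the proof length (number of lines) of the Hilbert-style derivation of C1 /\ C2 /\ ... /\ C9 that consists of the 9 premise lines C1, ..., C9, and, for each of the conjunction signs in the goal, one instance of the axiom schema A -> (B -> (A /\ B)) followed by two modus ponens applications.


Conjoining 9 premises:
- 9 premise lines
- the goal has 8 conjunction signs; each costs 1 axiom instance + 2 MP = 3 lines: 3 * 8 = 24
Total = 9 + 24 = 33 lines.

33


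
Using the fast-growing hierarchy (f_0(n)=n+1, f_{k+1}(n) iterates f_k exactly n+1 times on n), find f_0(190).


f_0(190) = 190 + 1 = 191

191


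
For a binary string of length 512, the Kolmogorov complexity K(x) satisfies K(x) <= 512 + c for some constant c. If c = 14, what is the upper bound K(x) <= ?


K(x) <= |x| + c = 512 + 14 = 526

526


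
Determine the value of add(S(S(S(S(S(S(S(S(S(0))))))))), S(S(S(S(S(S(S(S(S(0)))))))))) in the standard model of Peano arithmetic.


add(S^9(0), S^9(0)):
S^9(0) = 9
S^9(0) = 9
9 + 9 = 18

18


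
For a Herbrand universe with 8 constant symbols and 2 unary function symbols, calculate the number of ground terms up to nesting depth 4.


Herbrand terms by depth:
Depth 0: 8 constants
Depth 1: 16 new terms (running total: 24)
Depth 2: 32 new terms (running total: 56)
Depth 3: 64 new terms (running total: 120)
Depth 4: 128 new terms (running total: 248)
Total distinct ground terms = 248

248


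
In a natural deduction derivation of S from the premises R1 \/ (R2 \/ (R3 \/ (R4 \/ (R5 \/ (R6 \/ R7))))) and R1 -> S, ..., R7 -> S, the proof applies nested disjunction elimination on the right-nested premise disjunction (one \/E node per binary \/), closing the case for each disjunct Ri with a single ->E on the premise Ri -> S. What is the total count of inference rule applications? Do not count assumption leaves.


The premise R1 \/ (R2 \/ (R3 \/ (R4 \/ (R5 \/ (R6 \/ R7))))) contains 7 disjuncts, hence 6 binary \/ connectives.
- Each binary \/ is eliminated once: 6 \/E nodes.
- Each of the 7 cases Ri derives S by one ->E with Ri -> S: 7 ->E nodes.
Total = 6 + 7 = 13

13


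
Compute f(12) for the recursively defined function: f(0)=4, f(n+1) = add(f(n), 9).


f(0) = 4
f(1) = add(f(0), 9) = add(4, 9) = 13
f(2) = add(f(1), 9) = add(13, 9) = 22
f(3) = add(f(2), 9) = add(22, 9) = 31
f(4) = add(f(3), 9) = add(31, 9) = 40
f(5) = add(f(4), 9) = add(40, 9) = 49
f(6) = add(f(5), 9) = add(49, 9) = 58
f(7) = add(f(6), 9) = add(58, 9) = 67
f(8) = add(f(7), 9) = add(67, 9) = 76
f(9) = add(f(8), 9) = add(76, 9) = 85
f(10) = add(f(9), 9) = add(85, 9) = 94
f(11) = add(f(10), 9) = add(94, 9) = 103
f(12) = add(f(11), 9) = add(103, 9) = 112


112


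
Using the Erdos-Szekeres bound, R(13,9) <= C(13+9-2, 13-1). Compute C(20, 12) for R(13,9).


R(13,9) <= C(13+9-2, 13-1) = C(20, 12)
C(20, 12) = 20! / (12! * 8!)
= 125970

125970


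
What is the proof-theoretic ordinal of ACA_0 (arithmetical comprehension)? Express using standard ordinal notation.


The proof-theoretic ordinal of ACA_0 (arithmetical comprehension) is a standard result in ordinal analysis.
This ordinal is the supremum of order types of primitive recursive well-orderings
that the theory can prove to be well-ordered.
For ACA_0 (arithmetical comprehension), the proof-theoretic ordinal is epsilon_0.

epsilon_0


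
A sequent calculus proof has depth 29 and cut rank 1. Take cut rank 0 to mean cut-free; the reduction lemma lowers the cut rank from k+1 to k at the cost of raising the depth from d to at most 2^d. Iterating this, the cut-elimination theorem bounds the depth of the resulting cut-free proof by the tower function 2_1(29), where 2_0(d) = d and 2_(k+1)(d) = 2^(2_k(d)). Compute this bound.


Each rank reduction sends depth d to at most 2^d; cut rank r needs r reductions.
2_0(29) = 29
2_1(29) = 2^29 = 536870912
Cut-free depth bound = 536870912

536870912


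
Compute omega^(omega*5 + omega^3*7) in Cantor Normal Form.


omega^(omega*5 + omega^3*7):
In ordinal addition a term is absorbed by a following term of strictly larger exponent: 1 < 3, so omega*5 + omega^3*7 = omega^3*7.
omega raised to a CNF ordinal is a single CNF term: Result = omega^(omega^3*7)

omega^(omega^3*7)


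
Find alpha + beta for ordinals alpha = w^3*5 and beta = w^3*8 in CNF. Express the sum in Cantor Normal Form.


Ordinal addition w^3*5 + w^3*8:
Both terms have the same exponent 3.
w^e*c + w^e*d = w^e*(c+d).
Result = w^3*(5+8) = w^3*13

w^3*13


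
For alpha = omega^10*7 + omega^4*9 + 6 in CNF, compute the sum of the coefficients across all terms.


CNF: omega^10*7 + omega^4*9 + 6
Coefficients: 7 + 9 + 6 = 22

22


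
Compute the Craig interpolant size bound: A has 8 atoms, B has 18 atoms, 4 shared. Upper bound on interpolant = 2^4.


Shared atoms = 4
Craig interpolant size bound = 2^4
= 16

16


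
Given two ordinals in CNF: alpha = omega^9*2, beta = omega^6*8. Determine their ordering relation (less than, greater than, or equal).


Compare term by term from highest exponent:
alpha = omega^9*2
beta = omega^6*8
Term 1: alpha has omega^9*2, beta has omega^6*8
Result: alpha > beta

alpha > beta


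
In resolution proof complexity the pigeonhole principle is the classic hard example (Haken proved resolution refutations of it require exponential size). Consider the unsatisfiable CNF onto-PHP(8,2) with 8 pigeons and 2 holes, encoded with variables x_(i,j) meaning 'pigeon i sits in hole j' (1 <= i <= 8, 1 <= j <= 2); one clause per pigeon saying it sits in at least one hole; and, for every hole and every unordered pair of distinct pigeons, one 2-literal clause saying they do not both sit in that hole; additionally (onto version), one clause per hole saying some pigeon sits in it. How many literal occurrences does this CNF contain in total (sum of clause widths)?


onto-PHP(8,2): 8 pigeons, 2 holes, 8*2 = 16 variables.
- pigeon clauses: one per pigeon -> 8 clauses of width 2 -> 16 literals
- hole clauses: 2 holes * C(8,2) = 2 * 28 -> 56 clauses of width 2 -> 112 literals
- onto clauses: one per hole -> 2 clauses of width 8 -> 16 literals
Total literal occurrences = 16 + 112 + 16 = 144

144


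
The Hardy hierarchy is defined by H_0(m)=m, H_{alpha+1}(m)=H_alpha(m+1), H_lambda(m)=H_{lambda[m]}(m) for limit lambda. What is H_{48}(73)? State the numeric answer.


H_48(73):
For finite ordinals k, H_k(n) = n + k (each successor step adds 1).
H_48(73) = 73 + 48 = 121

121


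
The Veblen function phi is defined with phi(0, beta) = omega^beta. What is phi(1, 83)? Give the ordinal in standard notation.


phi(1, 83):
phi(1, beta) = epsilon_beta (the beta-th epsilon number).
phi(1, 83) = epsilon_83

epsilon_83


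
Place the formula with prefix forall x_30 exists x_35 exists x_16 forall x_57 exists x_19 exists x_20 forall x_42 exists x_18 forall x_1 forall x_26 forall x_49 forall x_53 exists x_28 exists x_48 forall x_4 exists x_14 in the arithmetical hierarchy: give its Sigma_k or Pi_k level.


Leading quantifier is forall, so the class is Pi.
Number of quantifier blocks = alternations + 1 = 9 + 1 = 10.
Classification: Pi_10

Pi_10


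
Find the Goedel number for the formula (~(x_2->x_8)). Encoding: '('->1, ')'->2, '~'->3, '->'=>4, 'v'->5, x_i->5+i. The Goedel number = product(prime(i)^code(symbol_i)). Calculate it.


Formula: (~(x_2->x_8))
Symbol codes: [1, 3, 1, 7, 4, 13, 2, 2]
Primes: [2, 3, 5, 7, 11, 13, 17, 19]
p_1^1 = 2^1 = 2
p_2^3 = 3^3 = 27
p_3^1 = 5^1 = 5
p_4^7 = 7^7 = 823543
p_5^4 = 11^4 = 14641
p_6^13 = 13^13 = 302875106592253
p_7^2 = 17^2 = 289
p_8^2 = 19^2 = 361
Product = 102870158631837753189986313731370

102870158631837753189986313731370


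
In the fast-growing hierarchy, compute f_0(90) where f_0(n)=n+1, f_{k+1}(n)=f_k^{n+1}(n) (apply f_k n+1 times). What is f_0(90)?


f_0(90) = 90 + 1 = 91

91


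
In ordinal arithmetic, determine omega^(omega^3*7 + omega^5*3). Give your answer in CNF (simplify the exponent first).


omega^(omega^3*7 + omega^5*3):
In ordinal addition a term is absorbed by a following term of strictly larger exponent: 3 < 5, so omega^3*7 + omega^5*3 = omega^5*3.
omega raised to a CNF ordinal is a single CNF term: Result = omega^(omega^5*3)

omega^(omega^5*3)


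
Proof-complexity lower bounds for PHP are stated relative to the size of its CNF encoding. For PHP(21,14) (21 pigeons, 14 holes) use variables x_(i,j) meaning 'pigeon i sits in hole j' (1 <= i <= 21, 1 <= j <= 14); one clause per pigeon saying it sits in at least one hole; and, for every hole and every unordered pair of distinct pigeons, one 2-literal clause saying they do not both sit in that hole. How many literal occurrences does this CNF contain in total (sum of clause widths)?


PHP(21,14): 21 pigeons, 14 holes, 21*14 = 294 variables.
- pigeon clauses: one per pigeon -> 21 clauses of width 14 -> 294 literals
- hole clauses: 14 holes * C(21,2) = 14 * 210 -> 2940 clauses of width 2 -> 5880 literals
Total literal occurrences = 294 + 5880 = 6174

6174


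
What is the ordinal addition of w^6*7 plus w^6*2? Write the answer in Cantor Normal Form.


Ordinal addition w^6*7 + w^6*2:
Both terms have the same exponent 6.
w^e*c + w^e*d = w^e*(c+d).
Result = w^6*(7+2) = w^6*9

w^6*9


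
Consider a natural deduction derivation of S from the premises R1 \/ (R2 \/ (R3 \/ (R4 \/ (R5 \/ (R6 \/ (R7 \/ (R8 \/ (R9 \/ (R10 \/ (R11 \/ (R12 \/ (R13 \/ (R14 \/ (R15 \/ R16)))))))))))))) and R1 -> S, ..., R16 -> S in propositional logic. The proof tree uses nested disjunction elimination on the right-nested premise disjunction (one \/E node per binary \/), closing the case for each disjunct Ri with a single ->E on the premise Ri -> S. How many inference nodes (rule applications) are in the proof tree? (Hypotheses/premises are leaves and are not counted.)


The premise R1 \/ (R2 \/ (R3 \/ (R4 \/ (R5 \/ (R6 \/ (R7 \/ (R8 \/ (R9 \/ (R10 \/ (R11 \/ (R12 \/ (R13 \/ (R14 \/ (R15 \/ R16)))))))))))))) contains 16 disjuncts, hence 15 binary \/ connectives.
- Each binary \/ is eliminated once: 15 \/E nodes.
- Each of the 16 cases Ri derives S by one ->E with Ri -> S: 16 ->E nodes.
Total = 15 + 16 = 31

31


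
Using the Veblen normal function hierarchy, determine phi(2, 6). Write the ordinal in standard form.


phi(2, 6):
phi(2, beta) = zeta_beta (the beta-th zeta number, fixed point of epsilon).
phi(2, 6) = zeta_6

zeta_6


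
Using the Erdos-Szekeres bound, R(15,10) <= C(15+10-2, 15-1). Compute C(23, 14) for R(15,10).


R(15,10) <= C(15+10-2, 15-1) = C(23, 14)
C(23, 14) = 23! / (14! * 9!)
= 817190

817190


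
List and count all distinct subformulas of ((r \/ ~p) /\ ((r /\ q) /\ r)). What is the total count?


Formula: ((r \/ ~p) /\ ((r /\ q) /\ r))
Subformulas found:
  1. q
  2. r
  3. p
  4. ~p
  5. (r /\ q)
  6. (r \/ ~p)
  7. ((r /\ q) /\ r)
  8. ((r \/ ~p) /\ ((r /\ q) /\ r))
Total distinct subformulas = 8

8


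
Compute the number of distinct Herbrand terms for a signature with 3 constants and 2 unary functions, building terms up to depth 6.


Herbrand terms by depth:
Depth 0: 3 constants
Depth 1: 6 new terms (running total: 9)
Depth 2: 12 new terms (running total: 21)
Depth 3: 24 new terms (running total: 45)
Depth 4: 48 new terms (running total: 93)
Depth 5: 96 new terms (running total: 189)
Depth 6: 192 new terms (running total: 381)
Total distinct ground terms = 381

381


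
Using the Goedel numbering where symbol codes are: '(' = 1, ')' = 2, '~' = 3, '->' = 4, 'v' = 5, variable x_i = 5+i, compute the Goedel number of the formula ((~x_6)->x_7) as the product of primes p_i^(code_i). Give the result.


Formula: ((~x_6)->x_7)
Symbol codes: [1, 1, 3, 11, 2, 4, 12, 2]
Primes: [2, 3, 5, 7, 11, 13, 17, 19]
p_1^1 = 2^1 = 2
p_2^1 = 3^1 = 3
p_3^3 = 5^3 = 125
p_4^11 = 7^11 = 1977326743
p_5^2 = 11^2 = 121
p_6^4 = 13^4 = 28561
p_7^12 = 17^12 = 582622237229761
p_8^2 = 19^2 = 361
Product = 1077935417140071322634275552585757250

1077935417140071322634275552585757250


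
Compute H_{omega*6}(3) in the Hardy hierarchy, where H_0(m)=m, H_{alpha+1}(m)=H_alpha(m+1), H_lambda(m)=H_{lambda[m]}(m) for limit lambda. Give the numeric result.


H_{omega*6}(3):
For the Hardy hierarchy, H_{omega*k}(n) = 2^k * n.
2^6 = 64.
64 * 3 = 192

192


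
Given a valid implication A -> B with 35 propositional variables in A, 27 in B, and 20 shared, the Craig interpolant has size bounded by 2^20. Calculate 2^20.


Shared atoms = 20
Craig interpolant size bound = 2^20
= 1048576

1048576


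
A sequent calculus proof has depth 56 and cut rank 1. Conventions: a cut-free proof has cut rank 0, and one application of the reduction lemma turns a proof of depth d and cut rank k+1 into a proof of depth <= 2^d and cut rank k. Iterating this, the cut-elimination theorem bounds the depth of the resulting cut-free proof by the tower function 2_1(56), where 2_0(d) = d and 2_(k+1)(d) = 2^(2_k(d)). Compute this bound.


Each rank reduction sends depth d to at most 2^d; cut rank r needs r reductions.
2_0(56) = 56
2_1(56) = 2^56 = 72057594037927936
Cut-free depth bound = 72057594037927936

72057594037927936


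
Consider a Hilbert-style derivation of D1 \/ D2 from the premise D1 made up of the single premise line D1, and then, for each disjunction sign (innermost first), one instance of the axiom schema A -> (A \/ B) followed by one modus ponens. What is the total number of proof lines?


Building the left-nested 2-ary disjunction from D1:
- 1 premise line (D1)
- 2 disjuncts means 1 disjunction sign; each needs 1 axiom instance + 1 MP = 2 lines: 2 * 1 = 2
Total = 1 + 2 = 3 lines.

3


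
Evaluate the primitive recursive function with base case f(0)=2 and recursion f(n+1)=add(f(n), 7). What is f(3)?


f(0) = 2
f(1) = add(f(0), 7) = add(2, 7) = 9
f(2) = add(f(1), 7) = add(9, 7) = 16
f(3) = add(f(2), 7) = add(16, 7) = 23


23
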